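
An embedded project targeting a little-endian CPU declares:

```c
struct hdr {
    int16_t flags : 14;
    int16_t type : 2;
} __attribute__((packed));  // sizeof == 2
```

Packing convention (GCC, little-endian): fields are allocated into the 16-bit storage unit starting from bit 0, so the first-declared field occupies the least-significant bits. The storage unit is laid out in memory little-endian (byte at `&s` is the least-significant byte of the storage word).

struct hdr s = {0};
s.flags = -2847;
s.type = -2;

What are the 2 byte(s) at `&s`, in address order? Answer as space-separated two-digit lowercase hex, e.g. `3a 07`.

e1 b4

[0+:14] flags=-2847 & 0x3fff = 0x34e1; word=0x34e1
[14+:2] type=-2 & 0x3 = 0x2; word=0xb4e1
word = 0xb4e1 → little-endian bytes:
  [0]=0xe1  [1]=0xb4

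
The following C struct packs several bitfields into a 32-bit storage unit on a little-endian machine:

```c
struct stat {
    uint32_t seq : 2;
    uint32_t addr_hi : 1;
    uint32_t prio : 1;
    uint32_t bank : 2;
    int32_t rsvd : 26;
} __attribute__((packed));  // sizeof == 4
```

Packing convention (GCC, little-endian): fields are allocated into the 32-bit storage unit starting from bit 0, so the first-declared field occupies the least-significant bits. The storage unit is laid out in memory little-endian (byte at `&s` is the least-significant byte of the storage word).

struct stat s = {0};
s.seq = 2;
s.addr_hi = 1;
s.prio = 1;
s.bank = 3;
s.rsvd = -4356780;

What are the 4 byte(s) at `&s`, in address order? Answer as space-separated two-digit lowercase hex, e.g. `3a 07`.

3e 55 61 ef

seq (2b) val=2 bits=0x2 at bit 0: 0x00000002
addr_hi (1b) val=1 bits=0x1 at bit 2: 0x00000006
prio (1b) val=1 bits=0x1 at bit 3: 0x0000000e
bank (2b) val=3 bits=0x3 at bit 4: 0x0000003e
rsvd (26b) val=-4356780 bits=0x3bd8554 at bit 6: 0xef61553e
word = 0xef61553e → little-endian bytes:
  [0]=0x3e  [1]=0x55  [2]=0x61  [3]=0xef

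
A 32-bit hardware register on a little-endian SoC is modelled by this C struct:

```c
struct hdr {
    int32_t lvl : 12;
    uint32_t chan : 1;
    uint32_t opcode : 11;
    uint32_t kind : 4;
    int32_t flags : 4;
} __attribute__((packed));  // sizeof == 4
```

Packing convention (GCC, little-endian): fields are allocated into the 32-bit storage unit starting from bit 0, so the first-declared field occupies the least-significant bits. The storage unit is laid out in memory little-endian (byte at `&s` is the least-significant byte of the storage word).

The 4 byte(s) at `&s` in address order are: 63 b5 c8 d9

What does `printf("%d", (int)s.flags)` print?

[0]=0x63 [1]=0xb5 [2]=0xc8 [3]=0xd9 (little-endian) → word 0xd9c8b563
lvl:12 @ bit 0 → (0xd9c8b563>>0)&0xfff = 0x563
chan:1 @ bit 12 → (0xd9c8b563>>12)&0x1 = 0x1
opcode:11 @ bit 13 → (0xd9c8b563>>13)&0x7ff = 0x645
kind:4 @ bit 24 → (0xd9c8b563>>24)&0xf = 0x9
flags:4 @ bit 28 → (0xd9c8b563>>28)&0xf = 0xd  ←
flags signed 4b, MSB=1: 13 - 16 = -3

-3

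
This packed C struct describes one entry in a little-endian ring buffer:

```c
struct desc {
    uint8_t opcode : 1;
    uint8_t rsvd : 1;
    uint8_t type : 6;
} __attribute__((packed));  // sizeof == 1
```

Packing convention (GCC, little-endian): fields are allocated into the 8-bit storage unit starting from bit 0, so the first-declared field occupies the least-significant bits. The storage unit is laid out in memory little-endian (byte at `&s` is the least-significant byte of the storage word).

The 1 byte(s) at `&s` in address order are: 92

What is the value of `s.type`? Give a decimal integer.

[0]=0x92 (little-endian) → word 0x92
opcode [0+:1] = (word>>0) & 0x1 = 0
rsvd [1+:1] = (word>>1) & 0x1 = 1
type [2+:6] = (word>>2) & 0x3f = 36  ←

36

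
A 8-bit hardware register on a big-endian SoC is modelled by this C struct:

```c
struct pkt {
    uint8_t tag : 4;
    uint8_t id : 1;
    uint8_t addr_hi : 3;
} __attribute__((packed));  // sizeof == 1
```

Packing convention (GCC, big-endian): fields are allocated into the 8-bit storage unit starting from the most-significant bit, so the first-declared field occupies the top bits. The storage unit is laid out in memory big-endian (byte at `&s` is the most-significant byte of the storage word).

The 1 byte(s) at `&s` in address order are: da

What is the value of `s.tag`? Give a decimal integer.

[0]=0xda (big-endian) → word 0xda
tag [4+:4] = (word>>4) & 0xf = 13  ←
id [3+:1] = (word>>3) & 0x1 = 1
addr_hi [0+:3] = (word>>0) & 0x7 = 2

13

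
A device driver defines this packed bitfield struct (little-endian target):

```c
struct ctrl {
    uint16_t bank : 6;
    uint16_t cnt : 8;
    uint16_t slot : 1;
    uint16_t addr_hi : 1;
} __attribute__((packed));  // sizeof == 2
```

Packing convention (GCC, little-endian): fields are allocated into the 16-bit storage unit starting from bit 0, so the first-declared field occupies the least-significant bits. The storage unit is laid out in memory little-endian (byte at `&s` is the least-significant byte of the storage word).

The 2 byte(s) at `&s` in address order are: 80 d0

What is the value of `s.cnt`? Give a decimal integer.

[0]=0x80 [1]=0xd0 (little-endian) → word 0xd080
bank [0+:6] = (word>>0) & 0x3f = 0
cnt [6+:8] = (word>>6) & 0xff = 66  ←
slot [14+:1] = (word>>14) & 0x1 = 1
addr_hi [15+:1] = (word>>15) & 0x1 = 1

66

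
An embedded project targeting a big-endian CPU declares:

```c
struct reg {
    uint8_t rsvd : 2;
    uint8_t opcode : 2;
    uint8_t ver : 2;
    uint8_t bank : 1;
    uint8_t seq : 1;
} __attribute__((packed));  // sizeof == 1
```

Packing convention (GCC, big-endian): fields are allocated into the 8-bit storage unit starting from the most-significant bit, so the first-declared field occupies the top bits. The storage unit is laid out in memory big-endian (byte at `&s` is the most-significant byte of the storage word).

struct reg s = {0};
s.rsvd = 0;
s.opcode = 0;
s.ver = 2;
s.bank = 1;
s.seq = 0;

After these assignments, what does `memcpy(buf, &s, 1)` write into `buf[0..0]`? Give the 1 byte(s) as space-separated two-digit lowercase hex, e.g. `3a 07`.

[6+:2] rsvd=0 & 0x3 = 0x0; word=0x00
[4+:2] opcode=0 & 0x3 = 0x0; word=0x00
[2+:2] ver=2 & 0x3 = 0x2; word=0x08
[1+:1] bank=1 & 0x1 = 0x1; word=0x0a
[0+:1] seq=0 & 0x1 = 0x0; word=0x0a
word = 0x0a → big-endian bytes:
  [0]=0x0a

0a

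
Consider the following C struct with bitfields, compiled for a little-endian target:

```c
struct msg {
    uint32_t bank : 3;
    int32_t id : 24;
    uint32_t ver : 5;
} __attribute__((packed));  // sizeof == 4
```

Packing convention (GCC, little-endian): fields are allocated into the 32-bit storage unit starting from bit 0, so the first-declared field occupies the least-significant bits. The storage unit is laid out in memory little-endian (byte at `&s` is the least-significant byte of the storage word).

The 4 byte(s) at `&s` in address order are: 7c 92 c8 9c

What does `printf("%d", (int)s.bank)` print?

4

[0]=0x7c [1]=0x92 [2]=0xc8 [3]=0x9c (little-endian) → word 0x9cc8927c
bank:3 @ bit 0 → (0x9cc8927c>>0)&0x7 = 0x4  ←
id:24 @ bit 3 → (0x9cc8927c>>3)&0xffffff = 0x99124f
ver:5 @ bit 27 → (0x9cc8927c>>27)&0x1f = 0x13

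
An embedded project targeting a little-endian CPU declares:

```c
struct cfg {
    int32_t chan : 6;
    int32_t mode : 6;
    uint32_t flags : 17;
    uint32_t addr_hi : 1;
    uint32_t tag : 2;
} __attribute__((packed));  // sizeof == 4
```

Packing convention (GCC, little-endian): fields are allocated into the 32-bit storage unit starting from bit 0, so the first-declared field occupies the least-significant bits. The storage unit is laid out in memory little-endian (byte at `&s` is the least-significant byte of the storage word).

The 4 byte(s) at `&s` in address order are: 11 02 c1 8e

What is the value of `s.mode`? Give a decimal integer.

8

[0]=0x11 [1]=0x02 [2]=0xc1 [3]=0x8e (little-endian) → word 0x8ec10211
chan:6 @ bit 0 → (0x8ec10211>>0)&0x3f = 0x11
mode:6 @ bit 6 → (0x8ec10211>>6)&0x3f = 0x8  ←
flags:17 @ bit 12 → (0x8ec10211>>12)&0x1ffff = 0xec10
addr_hi:1 @ bit 29 → (0x8ec10211>>29)&0x1 = 0x0
tag:2 @ bit 30 → (0x8ec10211>>30)&0x3 = 0x2
mode signed 6b, MSB=0: value = 8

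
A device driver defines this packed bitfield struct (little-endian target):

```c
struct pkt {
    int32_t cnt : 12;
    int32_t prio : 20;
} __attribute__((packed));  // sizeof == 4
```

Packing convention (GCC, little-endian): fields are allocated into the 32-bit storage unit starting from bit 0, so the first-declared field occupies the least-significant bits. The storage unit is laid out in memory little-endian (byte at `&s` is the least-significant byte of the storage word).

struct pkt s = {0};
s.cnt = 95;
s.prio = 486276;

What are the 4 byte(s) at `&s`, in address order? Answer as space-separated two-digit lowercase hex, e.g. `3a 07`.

5f 40 b8 76

[0+:12] cnt=95 & 0xfff = 0x5f; word=0x0000005f
[12+:20] prio=486276 & 0xfffff = 0x76b84; word=0x76b8405f
word = 0x76b8405f → little-endian bytes:
  [0]=0x5f  [1]=0x40  [2]=0xb8  [3]=0x76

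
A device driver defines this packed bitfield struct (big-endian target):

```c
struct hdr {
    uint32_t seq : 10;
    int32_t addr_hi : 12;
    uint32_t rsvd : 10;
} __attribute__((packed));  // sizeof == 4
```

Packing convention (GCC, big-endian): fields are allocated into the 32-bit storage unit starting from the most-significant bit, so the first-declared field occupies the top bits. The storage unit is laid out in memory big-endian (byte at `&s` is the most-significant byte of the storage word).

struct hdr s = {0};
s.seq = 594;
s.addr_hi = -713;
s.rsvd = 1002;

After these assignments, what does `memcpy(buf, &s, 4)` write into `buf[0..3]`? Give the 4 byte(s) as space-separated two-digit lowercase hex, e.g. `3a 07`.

seq (10b) val=594 bits=0x252 at bit 22: 0x94800000
addr_hi (12b) val=-713 bits=0xd37 at bit 10: 0x94b4dc00
rsvd (10b) val=1002 bits=0x3ea at bit 0: 0x94b4dfea
word = 0x94b4dfea → big-endian bytes:
  [0]=0x94  [1]=0xb4  [2]=0xdf  [3]=0xea

94 b4 df ea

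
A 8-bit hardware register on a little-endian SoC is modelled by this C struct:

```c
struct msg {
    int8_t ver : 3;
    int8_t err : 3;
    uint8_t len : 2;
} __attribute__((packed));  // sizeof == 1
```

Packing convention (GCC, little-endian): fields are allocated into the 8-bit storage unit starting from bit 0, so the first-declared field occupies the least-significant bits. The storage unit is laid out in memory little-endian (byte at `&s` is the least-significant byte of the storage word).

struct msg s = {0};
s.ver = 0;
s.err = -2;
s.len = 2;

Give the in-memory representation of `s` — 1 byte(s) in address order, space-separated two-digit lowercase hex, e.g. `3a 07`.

b0

ver:3 = 0 → 0x0 << 0 → word 0x00
err:3 = -2 → 0x6 << 3 → word 0x30
len:2 = 2 → 0x2 << 6 → word 0xb0
word = 0xb0 → little-endian bytes:
  [0]=0xb0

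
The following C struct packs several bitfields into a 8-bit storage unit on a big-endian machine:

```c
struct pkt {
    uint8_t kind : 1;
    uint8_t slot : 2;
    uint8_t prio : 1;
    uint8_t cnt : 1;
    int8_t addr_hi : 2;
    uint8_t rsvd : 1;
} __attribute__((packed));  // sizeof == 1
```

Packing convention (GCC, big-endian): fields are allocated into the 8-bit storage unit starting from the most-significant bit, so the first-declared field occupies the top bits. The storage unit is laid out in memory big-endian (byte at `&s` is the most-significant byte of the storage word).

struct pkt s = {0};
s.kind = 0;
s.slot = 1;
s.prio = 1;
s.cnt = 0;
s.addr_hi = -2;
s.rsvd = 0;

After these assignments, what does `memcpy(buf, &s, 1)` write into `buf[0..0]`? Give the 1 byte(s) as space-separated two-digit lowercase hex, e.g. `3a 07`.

kind:1 = 0 → 0x0 << 7 → word 0x00
slot:2 = 1 → 0x1 << 5 → word 0x20
prio:1 = 1 → 0x1 << 4 → word 0x30
cnt:1 = 0 → 0x0 << 3 → word 0x30
addr_hi:2 = -2 → 0x2 << 1 → word 0x34
rsvd:1 = 0 → 0x0 << 0 → word 0x34
word = 0x34 → big-endian bytes:
  [0]=0x34

34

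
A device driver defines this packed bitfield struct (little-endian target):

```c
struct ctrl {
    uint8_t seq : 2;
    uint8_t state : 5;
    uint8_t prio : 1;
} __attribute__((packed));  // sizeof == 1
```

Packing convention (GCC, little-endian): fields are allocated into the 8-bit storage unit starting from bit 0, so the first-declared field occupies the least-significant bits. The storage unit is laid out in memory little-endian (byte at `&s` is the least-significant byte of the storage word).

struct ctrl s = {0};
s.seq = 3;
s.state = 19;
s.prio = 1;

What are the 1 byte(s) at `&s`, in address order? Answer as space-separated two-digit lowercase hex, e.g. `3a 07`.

cf

seq (2b) val=3 bits=0x3 at bit 0: 0x03
state (5b) val=19 bits=0x13 at bit 2: 0x4f
prio (1b) val=1 bits=0x1 at bit 7: 0xcf
word = 0xcf → little-endian bytes:
  [0]=0xcf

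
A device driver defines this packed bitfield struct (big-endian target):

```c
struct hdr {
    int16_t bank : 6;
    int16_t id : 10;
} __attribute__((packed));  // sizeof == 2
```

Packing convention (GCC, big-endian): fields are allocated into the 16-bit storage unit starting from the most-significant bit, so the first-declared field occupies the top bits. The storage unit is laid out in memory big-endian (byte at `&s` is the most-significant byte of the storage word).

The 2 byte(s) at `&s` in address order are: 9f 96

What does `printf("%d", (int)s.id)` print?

-106

[0]=0x9f [1]=0x96 (big-endian) → word 0x9f96
bank [10+:6] = (word>>10) & 0x3f = 39
id [0+:10] = (word>>0) & 0x3ff = 918  ←
id signed 10b, MSB=1: 918 - 1024 = -106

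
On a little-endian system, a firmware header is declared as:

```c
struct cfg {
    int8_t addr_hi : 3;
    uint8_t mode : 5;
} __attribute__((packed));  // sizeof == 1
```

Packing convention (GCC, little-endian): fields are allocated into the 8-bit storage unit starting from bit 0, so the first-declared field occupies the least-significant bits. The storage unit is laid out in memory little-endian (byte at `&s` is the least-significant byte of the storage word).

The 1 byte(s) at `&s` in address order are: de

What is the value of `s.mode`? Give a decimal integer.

27

[0]=0xde (little-endian) → word 0xde
addr_hi [0+:3] = (word>>0) & 0x7 = 6
mode [3+:5] = (word>>3) & 0x1f = 27  ←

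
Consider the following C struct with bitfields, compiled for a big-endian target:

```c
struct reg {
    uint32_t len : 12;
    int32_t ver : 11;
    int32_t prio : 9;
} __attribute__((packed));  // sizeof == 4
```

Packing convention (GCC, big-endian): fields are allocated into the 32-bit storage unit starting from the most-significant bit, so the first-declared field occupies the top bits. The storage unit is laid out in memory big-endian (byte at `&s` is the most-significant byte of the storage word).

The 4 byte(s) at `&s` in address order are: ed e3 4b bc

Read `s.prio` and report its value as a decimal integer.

-68

[0]=0xed [1]=0xe3 [2]=0x4b [3]=0xbc (big-endian) → word 0xede34bbc
len:12 @ bit 20 → (0xede34bbc>>20)&0xfff = 0xede
ver:11 @ bit 9 → (0xede34bbc>>9)&0x7ff = 0x1a5
prio:9 @ bit 0 → (0xede34bbc>>0)&0x1ff = 0x1bc  ←
prio signed 9b, MSB=1: 444 - 512 = -68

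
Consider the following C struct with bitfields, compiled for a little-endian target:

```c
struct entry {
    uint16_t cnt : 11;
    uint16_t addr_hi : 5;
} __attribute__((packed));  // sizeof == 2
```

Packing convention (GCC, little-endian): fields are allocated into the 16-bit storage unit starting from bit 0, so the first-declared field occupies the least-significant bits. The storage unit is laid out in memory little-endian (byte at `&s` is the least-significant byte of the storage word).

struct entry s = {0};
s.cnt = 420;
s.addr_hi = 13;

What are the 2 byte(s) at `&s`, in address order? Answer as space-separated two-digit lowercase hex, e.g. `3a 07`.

a4 69

cnt (11b) val=420 bits=0x1a4 at bit 0: 0x01a4
addr_hi (5b) val=13 bits=0xd at bit 11: 0x69a4
word = 0x69a4 → little-endian bytes:
  [0]=0xa4  [1]=0x69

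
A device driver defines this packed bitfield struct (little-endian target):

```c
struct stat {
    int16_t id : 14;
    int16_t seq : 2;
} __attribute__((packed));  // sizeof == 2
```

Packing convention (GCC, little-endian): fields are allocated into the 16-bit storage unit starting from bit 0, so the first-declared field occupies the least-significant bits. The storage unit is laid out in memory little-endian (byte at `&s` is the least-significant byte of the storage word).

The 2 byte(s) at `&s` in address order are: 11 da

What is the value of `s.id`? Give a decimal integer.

[0]=0x11 [1]=0xda (little-endian) → word 0xda11
id:14 @ bit 0 → (0xda11>>0)&0x3fff = 0x1a11  ←
seq:2 @ bit 14 → (0xda11>>14)&0x3 = 0x3
id signed 14b, MSB=0: value = 6673

6673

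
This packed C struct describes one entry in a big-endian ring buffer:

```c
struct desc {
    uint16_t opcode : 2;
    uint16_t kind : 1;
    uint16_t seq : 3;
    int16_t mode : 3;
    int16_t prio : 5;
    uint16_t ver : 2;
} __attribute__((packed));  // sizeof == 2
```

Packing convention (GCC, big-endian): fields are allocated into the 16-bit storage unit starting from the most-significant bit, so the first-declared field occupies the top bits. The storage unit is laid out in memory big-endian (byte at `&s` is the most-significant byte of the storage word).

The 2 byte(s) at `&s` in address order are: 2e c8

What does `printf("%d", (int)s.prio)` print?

-14

[0]=0x2e [1]=0xc8 (big-endian) → word 0x2ec8
opcode:2 @ bit 14 → (0x2ec8>>14)&0x3 = 0x0
kind:1 @ bit 13 → (0x2ec8>>13)&0x1 = 0x1
seq:3 @ bit 10 → (0x2ec8>>10)&0x7 = 0x3
mode:3 @ bit 7 → (0x2ec8>>7)&0x7 = 0x5
prio:5 @ bit 2 → (0x2ec8>>2)&0x1f = 0x12  ←
ver:2 @ bit 0 → (0x2ec8>>0)&0x3 = 0x0
prio signed 5b, MSB=1: 18 - 32 = -14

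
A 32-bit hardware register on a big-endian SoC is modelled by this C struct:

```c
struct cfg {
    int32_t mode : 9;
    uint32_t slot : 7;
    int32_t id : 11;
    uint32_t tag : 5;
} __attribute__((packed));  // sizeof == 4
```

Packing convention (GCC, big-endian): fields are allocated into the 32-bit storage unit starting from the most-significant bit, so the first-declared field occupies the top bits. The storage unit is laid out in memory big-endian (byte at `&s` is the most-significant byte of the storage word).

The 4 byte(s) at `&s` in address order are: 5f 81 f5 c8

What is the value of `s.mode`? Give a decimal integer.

[0]=0x5f [1]=0x81 [2]=0xf5 [3]=0xc8 (big-endian) → word 0x5f81f5c8
mode:9 @ bit 23 → (0x5f81f5c8>>23)&0x1ff = 0xbf  ←
slot:7 @ bit 16 → (0x5f81f5c8>>16)&0x7f = 0x1
id:11 @ bit 5 → (0x5f81f5c8>>5)&0x7ff = 0x7ae
tag:5 @ bit 0 → (0x5f81f5c8>>0)&0x1f = 0x8
mode signed 9b, MSB=0: value = 191

191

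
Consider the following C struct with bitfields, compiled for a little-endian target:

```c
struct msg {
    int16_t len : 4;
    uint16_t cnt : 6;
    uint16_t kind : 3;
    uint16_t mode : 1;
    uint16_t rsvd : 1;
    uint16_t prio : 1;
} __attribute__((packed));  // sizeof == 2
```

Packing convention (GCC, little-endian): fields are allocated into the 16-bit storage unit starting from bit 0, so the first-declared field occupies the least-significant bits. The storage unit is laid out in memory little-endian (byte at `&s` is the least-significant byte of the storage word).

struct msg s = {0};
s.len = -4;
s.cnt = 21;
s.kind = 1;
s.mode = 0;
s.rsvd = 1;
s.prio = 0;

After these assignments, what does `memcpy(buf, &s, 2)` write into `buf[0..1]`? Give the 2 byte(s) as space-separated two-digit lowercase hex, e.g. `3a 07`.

[0+:4] len=-4 & 0xf = 0xc; word=0x000c
[4+:6] cnt=21 & 0x3f = 0x15; word=0x015c
[10+:3] kind=1 & 0x7 = 0x1; word=0x055c
[13+:1] mode=0 & 0x1 = 0x0; word=0x055c
[14+:1] rsvd=1 & 0x1 = 0x1; word=0x455c
[15+:1] prio=0 & 0x1 = 0x0; word=0x455c
word = 0x455c → little-endian bytes:
  [0]=0x5c  [1]=0x45

5c 45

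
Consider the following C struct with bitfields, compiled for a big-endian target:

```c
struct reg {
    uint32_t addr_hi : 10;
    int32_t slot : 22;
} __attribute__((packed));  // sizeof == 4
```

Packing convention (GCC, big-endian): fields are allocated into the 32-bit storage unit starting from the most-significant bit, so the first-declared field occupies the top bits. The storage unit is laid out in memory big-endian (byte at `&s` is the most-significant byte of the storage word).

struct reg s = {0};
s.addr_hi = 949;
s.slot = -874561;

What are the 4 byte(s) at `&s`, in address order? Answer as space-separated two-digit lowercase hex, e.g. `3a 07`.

[22+:10] addr_hi=949 & 0x3ff = 0x3b5; word=0xed400000
[0+:22] slot=-874561 & 0x3fffff = 0x32a7bf; word=0xed72a7bf
word = 0xed72a7bf → big-endian bytes:
  [0]=0xed  [1]=0x72  [2]=0xa7  [3]=0xbf

ed 72 a7 bf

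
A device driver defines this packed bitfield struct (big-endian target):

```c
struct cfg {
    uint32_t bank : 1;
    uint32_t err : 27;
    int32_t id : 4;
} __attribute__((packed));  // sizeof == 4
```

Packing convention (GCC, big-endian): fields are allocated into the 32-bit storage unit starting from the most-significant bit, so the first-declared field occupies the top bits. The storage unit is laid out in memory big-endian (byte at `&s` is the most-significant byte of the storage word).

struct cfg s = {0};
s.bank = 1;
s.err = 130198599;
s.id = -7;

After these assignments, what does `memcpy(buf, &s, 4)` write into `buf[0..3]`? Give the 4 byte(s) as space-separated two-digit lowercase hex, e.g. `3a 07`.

bank (1b) val=1 bits=0x1 at bit 31: 0x80000000
err (27b) val=130198599 bits=0x7c2ac47 at bit 4: 0xfc2ac470
id (4b) val=-7 bits=0x9 at bit 0: 0xfc2ac479
word = 0xfc2ac479 → big-endian bytes:
  [0]=0xfc  [1]=0x2a  [2]=0xc4  [3]=0x79

fc 2a c4 79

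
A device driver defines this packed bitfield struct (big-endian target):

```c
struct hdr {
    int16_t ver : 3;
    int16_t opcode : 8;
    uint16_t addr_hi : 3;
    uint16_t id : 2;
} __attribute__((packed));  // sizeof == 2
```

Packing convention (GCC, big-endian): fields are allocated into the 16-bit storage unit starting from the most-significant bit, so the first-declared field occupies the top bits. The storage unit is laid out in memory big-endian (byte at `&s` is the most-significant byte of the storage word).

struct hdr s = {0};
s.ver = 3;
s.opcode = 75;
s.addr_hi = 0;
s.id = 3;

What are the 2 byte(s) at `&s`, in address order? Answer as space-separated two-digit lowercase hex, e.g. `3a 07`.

69 63

ver:3 = 3 → 0x3 << 13 → word 0x6000
opcode:8 = 75 → 0x4b << 5 → word 0x6960
addr_hi:3 = 0 → 0x0 << 2 → word 0x6960
id:2 = 3 → 0x3 << 0 → word 0x6963
word = 0x6963 → big-endian bytes:
  [0]=0x69  [1]=0x63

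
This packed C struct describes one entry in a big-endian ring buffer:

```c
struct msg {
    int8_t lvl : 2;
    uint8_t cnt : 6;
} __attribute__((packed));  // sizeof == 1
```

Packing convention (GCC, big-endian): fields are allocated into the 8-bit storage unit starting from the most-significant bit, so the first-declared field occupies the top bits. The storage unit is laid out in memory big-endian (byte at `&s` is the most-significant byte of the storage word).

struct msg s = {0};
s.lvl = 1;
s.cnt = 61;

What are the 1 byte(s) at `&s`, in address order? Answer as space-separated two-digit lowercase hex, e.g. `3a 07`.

7d

[6+:2] lvl=1 & 0x3 = 0x1; word=0x40
[0+:6] cnt=61 & 0x3f = 0x3d; word=0x7d
word = 0x7d → big-endian bytes:
  [0]=0x7d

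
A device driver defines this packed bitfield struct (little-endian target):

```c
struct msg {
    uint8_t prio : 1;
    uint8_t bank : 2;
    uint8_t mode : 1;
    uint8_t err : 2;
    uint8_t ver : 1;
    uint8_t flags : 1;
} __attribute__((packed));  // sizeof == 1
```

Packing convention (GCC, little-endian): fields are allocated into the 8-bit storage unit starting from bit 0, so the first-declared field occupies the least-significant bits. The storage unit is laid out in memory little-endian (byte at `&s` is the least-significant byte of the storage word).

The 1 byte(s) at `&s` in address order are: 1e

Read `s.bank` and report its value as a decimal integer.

3

[0]=0x1e (little-endian) → word 0x1e
prio:1 @ bit 0 → (0x1e>>0)&0x1 = 0x0
bank:2 @ bit 1 → (0x1e>>1)&0x3 = 0x3  ←
mode:1 @ bit 3 → (0x1e>>3)&0x1 = 0x1
err:2 @ bit 4 → (0x1e>>4)&0x3 = 0x1
ver:1 @ bit 6 → (0x1e>>6)&0x1 = 0x0
flags:1 @ bit 7 → (0x1e>>7)&0x1 = 0x0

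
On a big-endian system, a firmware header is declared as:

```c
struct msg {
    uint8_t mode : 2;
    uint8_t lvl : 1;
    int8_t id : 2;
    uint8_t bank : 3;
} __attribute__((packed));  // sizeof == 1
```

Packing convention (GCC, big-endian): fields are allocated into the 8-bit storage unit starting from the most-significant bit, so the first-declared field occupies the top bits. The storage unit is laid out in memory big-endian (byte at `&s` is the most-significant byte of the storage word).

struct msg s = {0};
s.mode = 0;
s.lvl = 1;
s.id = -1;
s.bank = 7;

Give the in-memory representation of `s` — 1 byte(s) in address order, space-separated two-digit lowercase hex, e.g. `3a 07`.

mode (2b) val=0 bits=0x0 at bit 6: 0x00
lvl (1b) val=1 bits=0x1 at bit 5: 0x20
id (2b) val=-1 bits=0x3 at bit 3: 0x38
bank (3b) val=7 bits=0x7 at bit 0: 0x3f
word = 0x3f → big-endian bytes:
  [0]=0x3f

3f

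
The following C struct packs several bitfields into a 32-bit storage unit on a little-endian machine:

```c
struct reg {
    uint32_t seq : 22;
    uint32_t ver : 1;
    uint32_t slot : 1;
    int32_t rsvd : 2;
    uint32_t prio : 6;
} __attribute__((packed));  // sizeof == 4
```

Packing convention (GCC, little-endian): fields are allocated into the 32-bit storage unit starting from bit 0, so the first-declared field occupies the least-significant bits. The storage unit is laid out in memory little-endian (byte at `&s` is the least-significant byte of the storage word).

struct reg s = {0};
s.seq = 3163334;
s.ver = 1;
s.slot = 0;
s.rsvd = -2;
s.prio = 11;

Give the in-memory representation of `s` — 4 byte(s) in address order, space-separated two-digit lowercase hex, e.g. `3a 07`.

[0+:22] seq=3163334 & 0x3fffff = 0x3044c6; word=0x003044c6
[22+:1] ver=1 & 0x1 = 0x1; word=0x007044c6
[23+:1] slot=0 & 0x1 = 0x0; word=0x007044c6
[24+:2] rsvd=-2 & 0x3 = 0x2; word=0x027044c6
[26+:6] prio=11 & 0x3f = 0xb; word=0x2e7044c6
word = 0x2e7044c6 → little-endian bytes:
  [0]=0xc6  [1]=0x44  [2]=0x70  [3]=0x2e

c6 44 70 2e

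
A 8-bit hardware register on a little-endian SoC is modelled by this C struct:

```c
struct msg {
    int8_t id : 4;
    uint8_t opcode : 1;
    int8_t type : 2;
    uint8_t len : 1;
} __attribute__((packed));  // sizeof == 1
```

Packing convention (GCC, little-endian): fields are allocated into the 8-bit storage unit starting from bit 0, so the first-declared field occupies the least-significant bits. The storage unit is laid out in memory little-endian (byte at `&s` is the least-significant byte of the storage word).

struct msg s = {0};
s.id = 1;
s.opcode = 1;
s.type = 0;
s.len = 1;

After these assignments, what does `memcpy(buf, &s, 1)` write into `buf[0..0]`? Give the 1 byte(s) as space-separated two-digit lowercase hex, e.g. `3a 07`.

91

id:4 = 1 → 0x1 << 0 → word 0x01
opcode:1 = 1 → 0x1 << 4 → word 0x11
type:2 = 0 → 0x0 << 5 → word 0x11
len:1 = 1 → 0x1 << 7 → word 0x91
word = 0x91 → little-endian bytes:
  [0]=0x91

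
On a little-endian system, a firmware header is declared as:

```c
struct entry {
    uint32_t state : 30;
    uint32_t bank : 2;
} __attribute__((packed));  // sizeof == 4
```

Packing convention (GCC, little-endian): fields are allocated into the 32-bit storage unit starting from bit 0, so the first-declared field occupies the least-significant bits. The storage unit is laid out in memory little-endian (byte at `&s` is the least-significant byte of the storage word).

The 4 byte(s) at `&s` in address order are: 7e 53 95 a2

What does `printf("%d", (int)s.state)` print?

[0]=0x7e [1]=0x53 [2]=0x95 [3]=0xa2 (little-endian) → word 0xa295537e
state [0+:30] = (word>>0) & 0x3fffffff = 580211582  ←
bank [30+:2] = (word>>30) & 0x3 = 2

580211582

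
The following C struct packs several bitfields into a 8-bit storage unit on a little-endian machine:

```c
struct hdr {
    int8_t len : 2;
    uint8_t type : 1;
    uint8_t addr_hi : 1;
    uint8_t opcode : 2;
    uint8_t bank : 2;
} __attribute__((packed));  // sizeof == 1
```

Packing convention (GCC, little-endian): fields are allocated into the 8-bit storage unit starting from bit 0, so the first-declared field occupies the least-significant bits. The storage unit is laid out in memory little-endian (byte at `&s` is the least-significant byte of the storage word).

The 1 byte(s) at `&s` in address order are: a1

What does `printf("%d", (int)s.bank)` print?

2

[0]=0xa1 (little-endian) → word 0xa1
len:2 @ bit 0 → (0xa1>>0)&0x3 = 0x1
type:1 @ bit 2 → (0xa1>>2)&0x1 = 0x0
addr_hi:1 @ bit 3 → (0xa1>>3)&0x1 = 0x0
opcode:2 @ bit 4 → (0xa1>>4)&0x3 = 0x2
bank:2 @ bit 6 → (0xa1>>6)&0x3 = 0x2  ←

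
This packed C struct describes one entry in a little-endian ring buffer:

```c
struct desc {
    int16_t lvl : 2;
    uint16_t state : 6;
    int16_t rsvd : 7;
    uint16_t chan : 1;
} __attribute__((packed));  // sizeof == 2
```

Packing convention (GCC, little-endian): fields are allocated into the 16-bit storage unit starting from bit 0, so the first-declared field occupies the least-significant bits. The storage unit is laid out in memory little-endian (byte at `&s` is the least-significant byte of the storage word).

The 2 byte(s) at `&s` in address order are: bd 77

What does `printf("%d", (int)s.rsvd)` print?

-9

[0]=0xbd [1]=0x77 (little-endian) → word 0x77bd
lvl [0+:2] = (word>>0) & 0x3 = 1
state [2+:6] = (word>>2) & 0x3f = 47
rsvd [8+:7] = (word>>8) & 0x7f = 119  ←
chan [15+:1] = (word>>15) & 0x1 = 0
rsvd signed 7b, MSB=1: 119 - 128 = -9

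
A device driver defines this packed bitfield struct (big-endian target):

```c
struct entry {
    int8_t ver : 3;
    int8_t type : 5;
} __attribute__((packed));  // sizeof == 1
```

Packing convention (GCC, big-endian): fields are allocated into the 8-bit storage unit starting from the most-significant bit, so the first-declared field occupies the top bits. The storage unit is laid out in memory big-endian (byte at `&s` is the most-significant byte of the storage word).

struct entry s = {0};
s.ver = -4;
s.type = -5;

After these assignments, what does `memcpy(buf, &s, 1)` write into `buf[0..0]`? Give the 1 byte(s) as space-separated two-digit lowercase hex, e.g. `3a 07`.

9b

ver:3 = -4 → 0x4 << 5 → word 0x80
type:5 = -5 → 0x1b << 0 → word 0x9b
word = 0x9b → big-endian bytes:
  [0]=0x9b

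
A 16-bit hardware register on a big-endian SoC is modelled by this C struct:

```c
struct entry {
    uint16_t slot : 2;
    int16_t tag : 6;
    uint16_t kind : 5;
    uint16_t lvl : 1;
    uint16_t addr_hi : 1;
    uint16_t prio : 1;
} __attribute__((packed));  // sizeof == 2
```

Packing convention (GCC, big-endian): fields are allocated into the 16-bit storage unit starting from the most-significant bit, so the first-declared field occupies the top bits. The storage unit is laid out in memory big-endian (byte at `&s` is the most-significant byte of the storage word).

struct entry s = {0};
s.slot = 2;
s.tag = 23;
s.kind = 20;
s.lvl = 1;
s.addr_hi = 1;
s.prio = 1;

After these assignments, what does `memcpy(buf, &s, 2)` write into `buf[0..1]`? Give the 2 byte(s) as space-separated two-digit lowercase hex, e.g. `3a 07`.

[14+:2] slot=2 & 0x3 = 0x2; word=0x8000
[8+:6] tag=23 & 0x3f = 0x17; word=0x9700
[3+:5] kind=20 & 0x1f = 0x14; word=0x97a0
[2+:1] lvl=1 & 0x1 = 0x1; word=0x97a4
[1+:1] addr_hi=1 & 0x1 = 0x1; word=0x97a6
[0+:1] prio=1 & 0x1 = 0x1; word=0x97a7
word = 0x97a7 → big-endian bytes:
  [0]=0x97  [1]=0xa7

97 a7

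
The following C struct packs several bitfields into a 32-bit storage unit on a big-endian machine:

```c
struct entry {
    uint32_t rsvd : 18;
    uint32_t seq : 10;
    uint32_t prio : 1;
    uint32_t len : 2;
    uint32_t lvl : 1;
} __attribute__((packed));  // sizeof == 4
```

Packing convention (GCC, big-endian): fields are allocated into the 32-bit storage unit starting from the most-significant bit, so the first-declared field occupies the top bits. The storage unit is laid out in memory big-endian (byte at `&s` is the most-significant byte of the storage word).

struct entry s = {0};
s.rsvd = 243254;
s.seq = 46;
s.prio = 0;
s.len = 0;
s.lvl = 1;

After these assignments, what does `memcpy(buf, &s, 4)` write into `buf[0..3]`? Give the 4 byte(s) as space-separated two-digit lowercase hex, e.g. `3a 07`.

ed 8d 82 e1

rsvd:18 = 243254 → 0x3b636 << 14 → word 0xed8d8000
seq:10 = 46 → 0x2e << 4 → word 0xed8d82e0
prio:1 = 0 → 0x0 << 3 → word 0xed8d82e0
len:2 = 0 → 0x0 << 1 → word 0xed8d82e0
lvl:1 = 1 → 0x1 << 0 → word 0xed8d82e1
word = 0xed8d82e1 → big-endian bytes:
  [0]=0xed  [1]=0x8d  [2]=0x82  [3]=0xe1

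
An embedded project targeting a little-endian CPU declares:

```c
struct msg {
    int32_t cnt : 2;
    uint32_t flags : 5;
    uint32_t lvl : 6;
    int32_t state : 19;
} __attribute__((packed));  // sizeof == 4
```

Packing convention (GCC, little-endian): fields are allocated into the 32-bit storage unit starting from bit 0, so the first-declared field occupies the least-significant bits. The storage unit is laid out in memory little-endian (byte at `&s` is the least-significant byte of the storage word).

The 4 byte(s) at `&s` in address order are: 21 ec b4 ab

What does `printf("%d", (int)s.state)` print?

[0]=0x21 [1]=0xec [2]=0xb4 [3]=0xab (little-endian) → word 0xabb4ec21
cnt:2 @ bit 0 → (0xabb4ec21>>0)&0x3 = 0x1
flags:5 @ bit 2 → (0xabb4ec21>>2)&0x1f = 0x8
lvl:6 @ bit 7 → (0xabb4ec21>>7)&0x3f = 0x18
state:19 @ bit 13 → (0xabb4ec21>>13)&0x7ffff = 0x55da7  ←
state signed 19b, MSB=1: 351655 - 524288 = -172633

-172633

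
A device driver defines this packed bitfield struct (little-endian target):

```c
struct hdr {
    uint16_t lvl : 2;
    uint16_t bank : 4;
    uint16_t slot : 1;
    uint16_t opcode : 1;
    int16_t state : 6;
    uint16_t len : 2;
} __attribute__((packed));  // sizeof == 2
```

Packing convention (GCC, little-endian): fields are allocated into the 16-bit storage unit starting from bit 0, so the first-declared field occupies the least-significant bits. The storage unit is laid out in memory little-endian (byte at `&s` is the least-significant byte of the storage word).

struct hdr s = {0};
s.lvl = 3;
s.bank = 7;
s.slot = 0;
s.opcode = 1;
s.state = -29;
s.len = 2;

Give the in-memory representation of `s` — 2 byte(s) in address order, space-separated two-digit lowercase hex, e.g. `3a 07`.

9f a3

[0+:2] lvl=3 & 0x3 = 0x3; word=0x0003
[2+:4] bank=7 & 0xf = 0x7; word=0x001f
[6+:1] slot=0 & 0x1 = 0x0; word=0x001f
[7+:1] opcode=1 & 0x1 = 0x1; word=0x009f
[8+:6] state=-29 & 0x3f = 0x23; word=0x239f
[14+:2] len=2 & 0x3 = 0x2; word=0xa39f
word = 0xa39f → little-endian bytes:
  [0]=0x9f  [1]=0xa3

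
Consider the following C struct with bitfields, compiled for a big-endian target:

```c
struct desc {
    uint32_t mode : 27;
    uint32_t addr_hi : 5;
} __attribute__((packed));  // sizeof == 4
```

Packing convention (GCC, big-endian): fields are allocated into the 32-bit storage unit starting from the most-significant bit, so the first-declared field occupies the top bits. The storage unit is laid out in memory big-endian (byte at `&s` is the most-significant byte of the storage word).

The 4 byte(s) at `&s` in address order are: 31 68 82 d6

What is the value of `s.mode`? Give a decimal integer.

[0]=0x31 [1]=0x68 [2]=0x82 [3]=0xd6 (big-endian) → word 0x316882d6
mode:27 @ bit 5 → (0x316882d6>>5)&0x7ffffff = 0x18b4416  ←
addr_hi:5 @ bit 0 → (0x316882d6>>0)&0x1f = 0x16

25904150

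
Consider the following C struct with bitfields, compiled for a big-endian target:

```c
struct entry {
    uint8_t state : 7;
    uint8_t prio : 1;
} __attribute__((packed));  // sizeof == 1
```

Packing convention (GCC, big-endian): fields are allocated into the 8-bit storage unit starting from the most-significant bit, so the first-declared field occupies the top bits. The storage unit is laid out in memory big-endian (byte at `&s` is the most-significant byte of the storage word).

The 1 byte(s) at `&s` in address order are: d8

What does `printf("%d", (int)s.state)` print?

108

[0]=0xd8 (big-endian) → word 0xd8
state:7 @ bit 1 → (0xd8>>1)&0x7f = 0x6c  ←
prio:1 @ bit 0 → (0xd8>>0)&0x1 = 0x0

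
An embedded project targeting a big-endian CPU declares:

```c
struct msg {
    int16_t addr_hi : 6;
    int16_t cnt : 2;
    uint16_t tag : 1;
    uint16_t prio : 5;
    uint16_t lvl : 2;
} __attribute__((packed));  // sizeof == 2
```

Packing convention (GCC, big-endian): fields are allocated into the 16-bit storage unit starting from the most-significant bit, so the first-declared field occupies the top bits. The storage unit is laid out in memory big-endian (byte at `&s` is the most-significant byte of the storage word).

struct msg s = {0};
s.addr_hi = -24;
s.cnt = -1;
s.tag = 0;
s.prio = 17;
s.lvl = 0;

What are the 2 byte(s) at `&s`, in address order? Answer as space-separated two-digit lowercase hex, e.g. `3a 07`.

a3 44

addr_hi:6 = -24 → 0x28 << 10 → word 0xa000
cnt:2 = -1 → 0x3 << 8 → word 0xa300
tag:1 = 0 → 0x0 << 7 → word 0xa300
prio:5 = 17 → 0x11 << 2 → word 0xa344
lvl:2 = 0 → 0x0 << 0 → word 0xa344
word = 0xa344 → big-endian bytes:
  [0]=0xa3  [1]=0x44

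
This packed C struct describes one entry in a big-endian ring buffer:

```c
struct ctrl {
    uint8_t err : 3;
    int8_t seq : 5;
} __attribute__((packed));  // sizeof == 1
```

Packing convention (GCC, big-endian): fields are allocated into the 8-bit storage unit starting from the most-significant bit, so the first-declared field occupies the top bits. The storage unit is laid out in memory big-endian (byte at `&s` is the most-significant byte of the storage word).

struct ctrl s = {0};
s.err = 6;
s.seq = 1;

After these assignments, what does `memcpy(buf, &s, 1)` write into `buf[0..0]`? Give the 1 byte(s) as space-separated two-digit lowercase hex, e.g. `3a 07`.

err:3 = 6 → 0x6 << 5 → word 0xc0
seq:5 = 1 → 0x1 << 0 → word 0xc1
word = 0xc1 → big-endian bytes:
  [0]=0xc1

c1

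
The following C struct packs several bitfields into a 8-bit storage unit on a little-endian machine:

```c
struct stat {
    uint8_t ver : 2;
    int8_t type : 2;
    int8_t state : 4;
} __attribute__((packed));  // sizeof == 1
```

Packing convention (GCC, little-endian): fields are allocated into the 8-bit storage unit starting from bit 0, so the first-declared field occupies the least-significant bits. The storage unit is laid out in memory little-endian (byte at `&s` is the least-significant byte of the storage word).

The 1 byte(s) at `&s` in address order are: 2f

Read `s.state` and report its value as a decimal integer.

[0]=0x2f (little-endian) → word 0x2f
ver:2 @ bit 0 → (0x2f>>0)&0x3 = 0x3
type:2 @ bit 2 → (0x2f>>2)&0x3 = 0x3
state:4 @ bit 4 → (0x2f>>4)&0xf = 0x2  ←
state signed 4b, MSB=0: value = 2

2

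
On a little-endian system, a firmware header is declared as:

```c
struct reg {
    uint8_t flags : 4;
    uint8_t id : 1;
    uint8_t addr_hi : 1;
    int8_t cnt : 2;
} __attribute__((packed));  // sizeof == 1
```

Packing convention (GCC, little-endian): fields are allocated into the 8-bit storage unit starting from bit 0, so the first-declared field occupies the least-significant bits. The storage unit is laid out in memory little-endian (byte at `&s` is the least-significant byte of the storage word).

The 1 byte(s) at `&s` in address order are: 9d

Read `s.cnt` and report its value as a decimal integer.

-2

[0]=0x9d (little-endian) → word 0x9d
flags [0+:4] = (word>>0) & 0xf = 13
id [4+:1] = (word>>4) & 0x1 = 1
addr_hi [5+:1] = (word>>5) & 0x1 = 0
cnt [6+:2] = (word>>6) & 0x3 = 2  ←
cnt signed 2b, MSB=1: 2 - 4 = -2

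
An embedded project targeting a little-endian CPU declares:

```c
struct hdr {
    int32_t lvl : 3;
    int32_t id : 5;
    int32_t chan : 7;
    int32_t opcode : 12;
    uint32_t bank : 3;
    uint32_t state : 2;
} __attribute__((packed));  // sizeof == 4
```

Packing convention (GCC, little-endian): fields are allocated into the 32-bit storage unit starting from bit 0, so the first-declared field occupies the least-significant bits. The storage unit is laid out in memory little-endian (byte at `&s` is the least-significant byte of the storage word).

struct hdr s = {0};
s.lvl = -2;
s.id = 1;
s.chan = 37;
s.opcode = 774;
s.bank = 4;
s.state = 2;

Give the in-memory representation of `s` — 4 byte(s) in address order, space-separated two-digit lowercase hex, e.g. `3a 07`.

0e 25 83 a1

lvl (3b) val=-2 bits=0x6 at bit 0: 0x00000006
id (5b) val=1 bits=0x1 at bit 3: 0x0000000e
chan (7b) val=37 bits=0x25 at bit 8: 0x0000250e
opcode (12b) val=774 bits=0x306 at bit 15: 0x0183250e
bank (3b) val=4 bits=0x4 at bit 27: 0x2183250e
state (2b) val=2 bits=0x2 at bit 30: 0xa183250e
word = 0xa183250e → little-endian bytes:
  [0]=0x0e  [1]=0x25  [2]=0x83  [3]=0xa1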